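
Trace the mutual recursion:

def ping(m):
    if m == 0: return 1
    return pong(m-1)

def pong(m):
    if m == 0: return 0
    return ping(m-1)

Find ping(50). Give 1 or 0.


ping(50) = pong(49)
pong(49) = ping(48)
ping(48) = pong(47)
pong(47) = ping(46)
ping(46) = pong(45)
pong(45) = ping(44)
ping(44) = pong(43)
pong(43) = ping(42)
ping(42) = pong(41)
pong(41) = ping(40)
ping(40) = pong(39)
pong(39) = ping(38)
ping(38) = pong(37)
pong(37) = ping(36)
ping(36) = pong(35)
pong(35) = ping(34)
ping(34) = pong(33)
pong(33) = ping(32)
ping(32) = pong(31)
pong(31) = ping(30)
ping(30) = pong(29)
pong(29) = ping(28)
ping(28) = pong(27)
pong(27) = ping(26)
ping(26) = pong(25)
pong(25) = ping(24)
ping(24) = pong(23)
pong(23) = ping(22)
ping(22) = pong(21)
pong(21) = ping(20)
ping(20) = pong(19)
pong(19) = ping(18)
ping(18) = pong(17)
pong(17) = ping(16)
ping(16) = pong(15)
pong(15) = ping(14)
ping(14) = pong(13)
pong(13) = ping(12)
ping(12) = pong(11)
pong(11) = ping(10)
ping(10) = pong(9)
pong(9) = ping(8)
ping(8) = pong(7)
pong(7) = ping(6)
ping(6) = pong(5)
pong(5) = ping(4)
ping(4) = pong(3)
pong(3) = ping(2)
ping(2) = pong(1)
pong(1) = ping(0)
ping(0) = 1  (base case)
Result: 1

1


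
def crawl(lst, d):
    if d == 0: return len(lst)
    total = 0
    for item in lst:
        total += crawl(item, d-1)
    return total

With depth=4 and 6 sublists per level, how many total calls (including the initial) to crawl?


At depth 0 (root): 1 call
At depth 1: each of 1 parents calls crawl on 6 children = 6 calls
At depth 2: each of 6 parents calls crawl on 6 children = 36 calls
At depth 3: each of 36 parents calls crawl on 6 children = 216 calls
At depth 4: each of 216 parents calls crawl on 6 children = 1296 calls
Total: 1 + 6 + 36 + 216 + 1296 = 1555

1555


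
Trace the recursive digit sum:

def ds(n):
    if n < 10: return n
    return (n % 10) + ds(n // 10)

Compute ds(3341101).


ds(3341101) = 1 + ds(334110)
ds(334110) = 0 + ds(33411)
ds(33411) = 1 + ds(3341)
ds(3341) = 1 + ds(334)
ds(334) = 4 + ds(33)
ds(33) = 3 + ds(3)
ds(3) = 3  (base case)
Total: 1 + 0 + 1 + 1 + 4 + 3 + 3 = 13

13


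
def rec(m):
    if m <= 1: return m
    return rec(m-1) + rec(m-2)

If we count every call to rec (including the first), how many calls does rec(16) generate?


Let C(n) = total calls for rec(n)
C(0) = 1, C(1) = 1
C(2) = 1 + C(1) + C(0) = 1 + 1 + 1 = 3
C(3) = 1 + C(2) + C(1) = 1 + 3 + 1 = 5
C(4) = 1 + C(3) + C(2) = 1 + 5 + 3 = 9
C(5) = 1 + C(4) + C(3) = 1 + 9 + 5 = 15
C(6) = 1 + C(5) + C(4) = 1 + 15 + 9 = 25
C(7) = 1 + C(6) + C(5) = 1 + 25 + 15 = 41
C(8) = 1 + C(7) + C(6) = 1 + 41 + 25 = 67
C(9) = 1 + C(8) + C(7) = 1 + 67 + 41 = 109
C(10) = 1 + C(9) + C(8) = 1 + 109 + 67 = 177
C(11) = 1 + C(10) + C(9) = 1 + 177 + 109 = 287
C(12) = 1 + C(11) + C(10) = 1 + 287 + 177 = 465
C(13) = 1 + C(12) + C(11) = 1 + 465 + 287 = 753
C(14) = 1 + C(13) + C(12) = 1 + 753 + 465 = 1219
C(15) = 1 + C(14) + C(13) = 1 + 1219 + 753 = 1973
C(16) = 1 + C(15) + C(14) = 1 + 1973 + 1219 = 3193

3193


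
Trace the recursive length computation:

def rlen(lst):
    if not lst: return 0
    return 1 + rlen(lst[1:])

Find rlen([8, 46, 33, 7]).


rlen([8, 46, 33, 7]) = 1 + rlen([46, 33, 7])
rlen([46, 33, 7]) = 1 + rlen([33, 7])
rlen([33, 7]) = 1 + rlen([7])
rlen([7]) = 1 + rlen([])
rlen([]) = 0  (base case)
Unwinding: 1 + 1 + 1 + 1 + 0 = 4

4


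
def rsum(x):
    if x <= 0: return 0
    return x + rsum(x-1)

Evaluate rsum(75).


rsum(75)
= 75 + 74 + 73 + 72 + 71 + 70 + 69 + 68 + 67 + 66 + 65 + 64 + 63 + 62 + 61 + 60 + 59 + 58 + 57 + 56 + 55 + 54 + 53 + 52 + 51 + 50 + 49 + 48 + 47 + 46 + 45 + 44 + 43 + 42 + 41 + 40 + 39 + 38 + 37 + 36 + 35 + 34 + 33 + 32 + 31 + 30 + 29 + 28 + 27 + 26 + 25 + 24 + 23 + 22 + 21 + 20 + 19 + 18 + 17 + 16 + 15 + 14 + 13 + 12 + 11 + 10 + 9 + 8 + 7 + 6 + 5 + 4 + 3 + 2 + 1 + rsum(0)
= 75 + 74 + 73 + 72 + 71 + 70 + 69 + 68 + 67 + 66 + 65 + 64 + 63 + 62 + 61 + 60 + 59 + 58 + 57 + 56 + 55 + 54 + 53 + 52 + 51 + 50 + 49 + 48 + 47 + 46 + 45 + 44 + 43 + 42 + 41 + 40 + 39 + 38 + 37 + 36 + 35 + 34 + 33 + 32 + 31 + 30 + 29 + 28 + 27 + 26 + 25 + 24 + 23 + 22 + 21 + 20 + 19 + 18 + 17 + 16 + 15 + 14 + 13 + 12 + 11 + 10 + 9 + 8 + 7 + 6 + 5 + 4 + 3 + 2 + 1 + 0
= 2850

2850


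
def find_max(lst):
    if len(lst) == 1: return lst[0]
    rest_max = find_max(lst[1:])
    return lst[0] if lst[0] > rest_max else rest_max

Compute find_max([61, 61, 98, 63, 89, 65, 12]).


find_max([61, 61, 98, 63, 89, 65, 12]): compare 61 with find_max([61, 98, 63, 89, 65, 12])
find_max([61, 98, 63, 89, 65, 12]): compare 61 with find_max([98, 63, 89, 65, 12])
find_max([98, 63, 89, 65, 12]): compare 98 with find_max([63, 89, 65, 12])
find_max([63, 89, 65, 12]): compare 63 with find_max([89, 65, 12])
find_max([89, 65, 12]): compare 89 with find_max([65, 12])
find_max([65, 12]): compare 65 with find_max([12])
find_max([12]) = 12  (base case)
Compare 65 with 12 -> 65
Compare 89 with 65 -> 89
Compare 63 with 89 -> 89
Compare 98 with 89 -> 98
Compare 61 with 98 -> 98
Compare 61 with 98 -> 98

98


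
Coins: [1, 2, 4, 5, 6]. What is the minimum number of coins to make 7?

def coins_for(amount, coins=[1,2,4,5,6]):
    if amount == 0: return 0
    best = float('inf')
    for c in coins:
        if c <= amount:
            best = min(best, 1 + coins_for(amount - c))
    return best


Building up with DP:
coins_for(0) = 0
coins_for(1) = min(1+coins_for(0)=1+0=1) = 1
coins_for(2) = min(1+coins_for(1)=1+1=2, 1+coins_for(0)=1+0=1) = 1
coins_for(3) = min(1+coins_for(2)=1+1=2, 1+coins_for(1)=1+1=2) = 2
coins_for(4) = min(1+coins_for(3)=1+2=3, 1+coins_for(2)=1+1=2, 1+coins_for(0)=1+0=1) = 1
coins_for(5) = min(1+coins_for(4)=1+1=2, 1+coins_for(3)=1+2=3, 1+coins_for(1)=1+1=2, 1+coins_for(0)=1+0=1) = 1
coins_for(6) = min(1+coins_for(5)=1+1=2, 1+coins_for(4)=1+1=2, 1+coins_for(2)=1+1=2, 1+coins_for(1)=1+1=2, 1+coins_for(0)=1+0=1) = 1
coins_for(7) = min(1+coins_for(6)=1+1=2, 1+coins_for(5)=1+1=2, 1+coins_for(3)=1+2=3, 1+coins_for(2)=1+1=2, 1+coins_for(1)=1+1=2) = 2

2


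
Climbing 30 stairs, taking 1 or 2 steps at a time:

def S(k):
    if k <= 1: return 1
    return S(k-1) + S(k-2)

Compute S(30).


Building up from base cases:
S(0) = 1
S(1) = 1
S(2) = S(1) + S(0) = 1 + 1 = 2
S(3) = S(2) + S(1) = 2 + 1 = 3
S(4) = S(3) + S(2) = 3 + 2 = 5
S(5) = S(4) + S(3) = 5 + 3 = 8
S(6) = S(5) + S(4) = 8 + 5 = 13
S(7) = S(6) + S(5) = 13 + 8 = 21
S(8) = S(7) + S(6) = 21 + 13 = 34
S(9) = S(8) + S(7) = 34 + 21 = 55
S(10) = S(9) + S(8) = 55 + 34 = 89
S(11) = S(10) + S(9) = 89 + 55 = 144
S(12) = S(11) + S(10) = 144 + 89 = 233
S(13) = S(12) + S(11) = 233 + 144 = 377
S(14) = S(13) + S(12) = 377 + 233 = 610
S(15) = S(14) + S(13) = 610 + 377 = 987
S(16) = S(15) + S(14) = 987 + 610 = 1597
S(17) = S(16) + S(15) = 1597 + 987 = 2584
S(18) = S(17) + S(16) = 2584 + 1597 = 4181
S(19) = S(18) + S(17) = 4181 + 2584 = 6765
S(20) = S(19) + S(18) = 6765 + 4181 = 10946
S(21) = S(20) + S(19) = 10946 + 6765 = 17711
S(22) = S(21) + S(20) = 17711 + 10946 = 28657
S(23) = S(22) + S(21) = 28657 + 17711 = 46368
S(24) = S(23) + S(22) = 46368 + 28657 = 75025
S(25) = S(24) + S(23) = 75025 + 46368 = 121393
S(26) = S(25) + S(24) = 121393 + 75025 = 196418
S(27) = S(26) + S(25) = 196418 + 121393 = 317811
S(28) = S(27) + S(26) = 317811 + 196418 = 514229
S(29) = S(28) + S(27) = 514229 + 317811 = 832040
S(30) = S(29) + S(28) = 832040 + 514229 = 1346269

1346269


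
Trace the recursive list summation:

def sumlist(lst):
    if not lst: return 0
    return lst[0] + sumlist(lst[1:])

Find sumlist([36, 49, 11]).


sumlist([36, 49, 11]) = 36 + sumlist([49, 11])
sumlist([49, 11]) = 49 + sumlist([11])
sumlist([11]) = 11 + sumlist([])
sumlist([]) = 0  (base case)
Total: 36 + 49 + 11 + 0 = 96

96


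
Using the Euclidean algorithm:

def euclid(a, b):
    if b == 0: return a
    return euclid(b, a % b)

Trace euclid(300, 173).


euclid(300, 173) = euclid(173, 127)
euclid(173, 127) = euclid(127, 46)
euclid(127, 46) = euclid(46, 35)
euclid(46, 35) = euclid(35, 11)
euclid(35, 11) = euclid(11, 2)
euclid(11, 2) = euclid(2, 1)
euclid(2, 1) = euclid(1, 0)
euclid(1, 0) = 1  (base case)

1


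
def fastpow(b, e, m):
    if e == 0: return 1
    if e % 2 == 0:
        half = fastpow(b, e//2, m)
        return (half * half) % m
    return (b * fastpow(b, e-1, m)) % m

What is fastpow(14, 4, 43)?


fastpow(14, 4, 43): e is even, compute fastpow(14, 2, 43)
  fastpow(14, 2, 43): e is even, compute fastpow(14, 1, 43)
    fastpow(14, 1, 43): e is odd, compute fastpow(14, 0, 43)
      fastpow(14, 0, 43) = 1
    (14 * 1) % 43 = 14
  half=14, (14*14) % 43 = 24
half=24, (24*24) % 43 = 17

17


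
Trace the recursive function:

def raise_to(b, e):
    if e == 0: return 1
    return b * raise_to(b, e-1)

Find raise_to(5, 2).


raise_to(5, 2)
= 5 * raise_to(5, 1)
= 5 * 5 * raise_to(5, 0)
= 5 * 5 * 1
= 25

25


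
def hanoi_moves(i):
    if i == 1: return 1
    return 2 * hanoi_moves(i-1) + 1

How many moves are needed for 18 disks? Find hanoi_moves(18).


hanoi_moves(18) = 2 * hanoi_moves(17) + 1
hanoi_moves(17) = 2 * hanoi_moves(16) + 1
hanoi_moves(16) = 2 * hanoi_moves(15) + 1
hanoi_moves(15) = 2 * hanoi_moves(14) + 1
hanoi_moves(14) = 2 * hanoi_moves(13) + 1
hanoi_moves(13) = 2 * hanoi_moves(12) + 1
hanoi_moves(12) = 2 * hanoi_moves(11) + 1
hanoi_moves(11) = 2 * hanoi_moves(10) + 1
hanoi_moves(10) = 2 * hanoi_moves(9) + 1
hanoi_moves(9) = 2 * hanoi_moves(8) + 1
hanoi_moves(8) = 2 * hanoi_moves(7) + 1
hanoi_moves(7) = 2 * hanoi_moves(6) + 1
hanoi_moves(6) = 2 * hanoi_moves(5) + 1
hanoi_moves(5) = 2 * hanoi_moves(4) + 1
hanoi_moves(4) = 2 * hanoi_moves(3) + 1
hanoi_moves(3) = 2 * hanoi_moves(2) + 1
hanoi_moves(2) = 2 * hanoi_moves(1) + 1
hanoi_moves(1) = 1  (base case)
hanoi_moves(2) = 2 * 1 + 1 = 3
hanoi_moves(3) = 2 * 3 + 1 = 7
hanoi_moves(4) = 2 * 7 + 1 = 15
hanoi_moves(5) = 2 * 15 + 1 = 31
hanoi_moves(6) = 2 * 31 + 1 = 63
hanoi_moves(7) = 2 * 63 + 1 = 127
hanoi_moves(8) = 2 * 127 + 1 = 255
hanoi_moves(9) = 2 * 255 + 1 = 511
hanoi_moves(10) = 2 * 511 + 1 = 1023
hanoi_moves(11) = 2 * 1023 + 1 = 2047
hanoi_moves(12) = 2 * 2047 + 1 = 4095
hanoi_moves(13) = 2 * 4095 + 1 = 8191
hanoi_moves(14) = 2 * 8191 + 1 = 16383
hanoi_moves(15) = 2 * 16383 + 1 = 32767
hanoi_moves(16) = 2 * 32767 + 1 = 65535
hanoi_moves(17) = 2 * 65535 + 1 = 131071
hanoi_moves(18) = 2 * 131071 + 1 = 262143

262143


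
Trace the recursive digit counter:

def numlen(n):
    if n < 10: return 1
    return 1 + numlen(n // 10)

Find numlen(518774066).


numlen(518774066) = 1 + numlen(51877406)
numlen(51877406) = 1 + numlen(5187740)
numlen(5187740) = 1 + numlen(518774)
numlen(518774) = 1 + numlen(51877)
numlen(51877) = 1 + numlen(5187)
numlen(5187) = 1 + numlen(518)
numlen(518) = 1 + numlen(51)
numlen(51) = 1 + numlen(5)
numlen(5) = 1  (base case: 5 < 10)
Unwinding: 1 + 1 + 1 + 1 + 1 + 1 + 1 + 1 + 1 = 9

9


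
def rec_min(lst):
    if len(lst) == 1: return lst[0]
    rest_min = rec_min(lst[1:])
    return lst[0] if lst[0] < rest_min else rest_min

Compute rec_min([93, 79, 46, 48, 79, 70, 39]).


rec_min([93, 79, 46, 48, 79, 70, 39]): compare 93 with rec_min([79, 46, 48, 79, 70, 39])
rec_min([79, 46, 48, 79, 70, 39]): compare 79 with rec_min([46, 48, 79, 70, 39])
rec_min([46, 48, 79, 70, 39]): compare 46 with rec_min([48, 79, 70, 39])
rec_min([48, 79, 70, 39]): compare 48 with rec_min([79, 70, 39])
rec_min([79, 70, 39]): compare 79 with rec_min([70, 39])
rec_min([70, 39]): compare 70 with rec_min([39])
rec_min([39]) = 39  (base case)
Compare 70 with 39 -> 39
Compare 79 with 39 -> 39
Compare 48 with 39 -> 39
Compare 46 with 39 -> 39
Compare 79 with 39 -> 39
Compare 93 with 39 -> 39

39


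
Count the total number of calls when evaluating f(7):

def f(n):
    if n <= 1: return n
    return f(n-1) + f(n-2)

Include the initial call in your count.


Let C(n) = total calls for f(n)
C(0) = 1, C(1) = 1
C(2) = 1 + C(1) + C(0) = 1 + 1 + 1 = 3
C(3) = 1 + C(2) + C(1) = 1 + 3 + 1 = 5
C(4) = 1 + C(3) + C(2) = 1 + 5 + 3 = 9
C(5) = 1 + C(4) + C(3) = 1 + 9 + 5 = 15
C(6) = 1 + C(5) + C(4) = 1 + 15 + 9 = 25
C(7) = 1 + C(6) + C(5) = 1 + 25 + 15 = 41

41


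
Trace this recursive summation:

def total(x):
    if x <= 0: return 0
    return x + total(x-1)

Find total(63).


total(63)
= 63 + 62 + 61 + 60 + 59 + 58 + 57 + 56 + 55 + 54 + 53 + 52 + 51 + 50 + 49 + 48 + 47 + 46 + 45 + 44 + 43 + 42 + 41 + 40 + 39 + 38 + 37 + 36 + 35 + 34 + 33 + 32 + 31 + 30 + 29 + 28 + 27 + 26 + 25 + 24 + 23 + 22 + 21 + 20 + 19 + 18 + 17 + 16 + 15 + 14 + 13 + 12 + 11 + 10 + 9 + 8 + 7 + 6 + 5 + 4 + 3 + 2 + 1 + total(0)
= 63 + 62 + 61 + 60 + 59 + 58 + 57 + 56 + 55 + 54 + 53 + 52 + 51 + 50 + 49 + 48 + 47 + 46 + 45 + 44 + 43 + 42 + 41 + 40 + 39 + 38 + 37 + 36 + 35 + 34 + 33 + 32 + 31 + 30 + 29 + 28 + 27 + 26 + 25 + 24 + 23 + 22 + 21 + 20 + 19 + 18 + 17 + 16 + 15 + 14 + 13 + 12 + 11 + 10 + 9 + 8 + 7 + 6 + 5 + 4 + 3 + 2 + 1 + 0
= 2016

2016


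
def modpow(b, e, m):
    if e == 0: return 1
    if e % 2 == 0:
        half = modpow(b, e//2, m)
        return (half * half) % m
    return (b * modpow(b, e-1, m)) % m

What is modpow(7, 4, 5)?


modpow(7, 4, 5): e is even, compute modpow(7, 2, 5)
  modpow(7, 2, 5): e is even, compute modpow(7, 1, 5)
    modpow(7, 1, 5): e is odd, compute modpow(7, 0, 5)
      modpow(7, 0, 5) = 1
    (7 * 1) % 5 = 2
  half=2, (2*2) % 5 = 4
half=4, (4*4) % 5 = 1

1


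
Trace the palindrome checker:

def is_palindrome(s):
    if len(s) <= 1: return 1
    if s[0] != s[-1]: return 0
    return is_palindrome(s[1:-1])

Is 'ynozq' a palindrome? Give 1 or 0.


is_palindrome('ynozq'): s[0]='y' != s[-1]='q' -> return 0
Result: 0 (not a palindrome)

0


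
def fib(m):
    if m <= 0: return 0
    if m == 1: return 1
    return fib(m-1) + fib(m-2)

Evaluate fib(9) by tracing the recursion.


Computing fib(9) bottom-up:
fib(0) = 0
fib(1) = 1
fib(2) = fib(1) + fib(0) = 1 + 0 = 1
fib(3) = fib(2) + fib(1) = 1 + 1 = 2
fib(4) = fib(3) + fib(2) = 2 + 1 = 3
fib(5) = fib(4) + fib(3) = 3 + 2 = 5
fib(6) = fib(5) + fib(4) = 5 + 3 = 8
fib(7) = fib(6) + fib(5) = 8 + 5 = 13
fib(8) = fib(7) + fib(6) = 13 + 8 = 21
fib(9) = fib(8) + fib(7) = 21 + 13 = 34

34


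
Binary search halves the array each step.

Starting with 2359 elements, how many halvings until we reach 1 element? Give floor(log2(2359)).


2359 / 2 = 1179
1179 / 2 = 589
589 / 2 = 294
294 / 2 = 147
147 / 2 = 73
73 / 2 = 36
36 / 2 = 18
18 / 2 = 9
9 / 2 = 4
4 / 2 = 2
2 / 2 = 1
Reached 1 after 11 halvings

11


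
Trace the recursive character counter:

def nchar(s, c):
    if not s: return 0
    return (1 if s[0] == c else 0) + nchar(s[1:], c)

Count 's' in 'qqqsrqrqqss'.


s[0]='q' != 's' -> 0
s[0]='q' != 's' -> 0
s[0]='q' != 's' -> 0
s[0]='s' == 's' -> 1
s[0]='r' != 's' -> 0
s[0]='q' != 's' -> 0
s[0]='r' != 's' -> 0
s[0]='q' != 's' -> 0
s[0]='q' != 's' -> 0
s[0]='s' == 's' -> 1
s[0]='s' == 's' -> 1
Sum: 0 + 0 + 0 + 1 + 0 + 0 + 0 + 0 + 0 + 1 + 1 = 3

3


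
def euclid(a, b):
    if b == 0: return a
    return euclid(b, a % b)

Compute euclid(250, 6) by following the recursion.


euclid(250, 6) = euclid(6, 4)
euclid(6, 4) = euclid(4, 2)
euclid(4, 2) = euclid(2, 0)
euclid(2, 0) = 2  (base case)

2


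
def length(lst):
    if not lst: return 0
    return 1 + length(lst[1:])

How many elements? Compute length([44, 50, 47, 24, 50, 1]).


length([44, 50, 47, 24, 50, 1]) = 1 + length([50, 47, 24, 50, 1])
length([50, 47, 24, 50, 1]) = 1 + length([47, 24, 50, 1])
length([47, 24, 50, 1]) = 1 + length([24, 50, 1])
length([24, 50, 1]) = 1 + length([50, 1])
length([50, 1]) = 1 + length([1])
length([1]) = 1 + length([])
length([]) = 0  (base case)
Unwinding: 1 + 1 + 1 + 1 + 1 + 1 + 0 = 6

6


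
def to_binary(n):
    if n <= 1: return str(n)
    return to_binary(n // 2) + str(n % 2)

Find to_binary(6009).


to_binary(6009) = to_binary(3004) + '1'
to_binary(3004) = to_binary(1502) + '0'
to_binary(1502) = to_binary(751) + '0'
to_binary(751) = to_binary(375) + '1'
to_binary(375) = to_binary(187) + '1'
to_binary(187) = to_binary(93) + '1'
to_binary(93) = to_binary(46) + '1'
to_binary(46) = to_binary(23) + '0'
to_binary(23) = to_binary(11) + '1'
to_binary(11) = to_binary(5) + '1'
to_binary(5) = to_binary(2) + '1'
to_binary(2) = to_binary(1) + '0'
to_binary(1) = '1'  (base case)
Concatenating: '1' + '0' + '1' + '1' + '1' + '0' + '1' + '1' + '1' + '1' + '0' + '0' + '1' = '1011101111001'

1011101111001


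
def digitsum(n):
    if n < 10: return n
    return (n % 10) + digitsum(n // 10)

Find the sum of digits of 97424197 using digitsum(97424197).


digitsum(97424197) = 7 + digitsum(9742419)
digitsum(9742419) = 9 + digitsum(974241)
digitsum(974241) = 1 + digitsum(97424)
digitsum(97424) = 4 + digitsum(9742)
digitsum(9742) = 2 + digitsum(974)
digitsum(974) = 4 + digitsum(97)
digitsum(97) = 7 + digitsum(9)
digitsum(9) = 9  (base case)
Total: 7 + 9 + 1 + 4 + 2 + 4 + 7 + 9 = 43

43


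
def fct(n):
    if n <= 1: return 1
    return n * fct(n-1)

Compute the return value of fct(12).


fct(12)
= 12 * fct(11)
= 12 * 11 * fct(10)
= 12 * 11 * 10 * fct(9)
= 12 * 11 * 10 * 9 * fct(8)
= 12 * 11 * 10 * 9 * 8 * fct(7)
= 12 * 11 * 10 * 9 * 8 * 7 * fct(6)
= 12 * 11 * 10 * 9 * 8 * 7 * 6 * fct(5)
= 12 * 11 * 10 * 9 * 8 * 7 * 6 * 5 * fct(4)
= 12 * 11 * 10 * 9 * 8 * 7 * 6 * 5 * 4 * fct(3)
= 12 * 11 * 10 * 9 * 8 * 7 * 6 * 5 * 4 * 3 * fct(2)
= 12 * 11 * 10 * 9 * 8 * 7 * 6 * 5 * 4 * 3 * 2 * fct(1)
= 12 * 11 * 10 * 9 * 8 * 7 * 6 * 5 * 4 * 3 * 2 * 1
= 479001600

479001600


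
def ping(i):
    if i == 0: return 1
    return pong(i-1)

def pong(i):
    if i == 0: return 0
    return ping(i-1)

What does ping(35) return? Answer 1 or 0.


ping(35) = pong(34)
pong(34) = ping(33)
ping(33) = pong(32)
pong(32) = ping(31)
ping(31) = pong(30)
pong(30) = ping(29)
ping(29) = pong(28)
pong(28) = ping(27)
ping(27) = pong(26)
pong(26) = ping(25)
ping(25) = pong(24)
pong(24) = ping(23)
ping(23) = pong(22)
pong(22) = ping(21)
ping(21) = pong(20)
pong(20) = ping(19)
ping(19) = pong(18)
pong(18) = ping(17)
ping(17) = pong(16)
pong(16) = ping(15)
ping(15) = pong(14)
pong(14) = ping(13)
ping(13) = pong(12)
pong(12) = ping(11)
ping(11) = pong(10)
pong(10) = ping(9)
ping(9) = pong(8)
pong(8) = ping(7)
ping(7) = pong(6)
pong(6) = ping(5)
ping(5) = pong(4)
pong(4) = ping(3)
ping(3) = pong(2)
pong(2) = ping(1)
ping(1) = pong(0)
pong(0) = 0  (base case)
Result: 0

0


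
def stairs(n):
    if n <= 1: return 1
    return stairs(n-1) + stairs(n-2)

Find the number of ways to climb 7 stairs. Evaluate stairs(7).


Building up from base cases:
stairs(0) = 1
stairs(1) = 1
stairs(2) = stairs(1) + stairs(0) = 1 + 1 = 2
stairs(3) = stairs(2) + stairs(1) = 2 + 1 = 3
stairs(4) = stairs(3) + stairs(2) = 3 + 2 = 5
stairs(5) = stairs(4) + stairs(3) = 5 + 3 = 8
stairs(6) = stairs(5) + stairs(4) = 8 + 5 = 13
stairs(7) = stairs(6) + stairs(5) = 13 + 8 = 21

21


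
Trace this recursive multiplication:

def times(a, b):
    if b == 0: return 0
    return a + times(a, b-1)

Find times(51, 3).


times(51, 3) = 51 + times(51, 2)
times(51, 2) = 51 + times(51, 1)
times(51, 1) = 51 + times(51, 0)
times(51, 0) = 0  (base case)
Total: 51 + 51 + 51 + 0 = 153

153


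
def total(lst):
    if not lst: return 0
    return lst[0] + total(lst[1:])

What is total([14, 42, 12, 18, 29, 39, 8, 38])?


total([14, 42, 12, 18, 29, 39, 8, 38]) = 14 + total([42, 12, 18, 29, 39, 8, 38])
total([42, 12, 18, 29, 39, 8, 38]) = 42 + total([12, 18, 29, 39, 8, 38])
total([12, 18, 29, 39, 8, 38]) = 12 + total([18, 29, 39, 8, 38])
total([18, 29, 39, 8, 38]) = 18 + total([29, 39, 8, 38])
total([29, 39, 8, 38]) = 29 + total([39, 8, 38])
total([39, 8, 38]) = 39 + total([8, 38])
total([8, 38]) = 8 + total([38])
total([38]) = 38 + total([])
total([]) = 0  (base case)
Total: 14 + 42 + 12 + 18 + 29 + 39 + 8 + 38 + 0 = 200

200


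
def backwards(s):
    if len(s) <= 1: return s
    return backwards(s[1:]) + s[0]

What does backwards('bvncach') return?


backwards('bvncach') = backwards('vncach') + 'b'
backwards('vncach') = backwards('ncach') + 'v'
backwards('ncach') = backwards('cach') + 'n'
backwards('cach') = backwards('ach') + 'c'
backwards('ach') = backwards('ch') + 'a'
backwards('ch') = backwards('h') + 'c'
backwards('h') = 'h'  (base case)
Concatenating: 'h' + 'c' + 'a' + 'c' + 'n' + 'v' + 'b' = 'hcacnvb'

hcacnvb


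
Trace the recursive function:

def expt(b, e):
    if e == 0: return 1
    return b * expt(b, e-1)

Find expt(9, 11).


expt(9, 11)
= 9 * expt(9, 10)
= 9 * 9 * expt(9, 9)
= 9 * 9 * 9 * expt(9, 8)
= 9 * 9 * 9 * 9 * expt(9, 7)
= 9 * 9 * 9 * 9 * 9 * expt(9, 6)
= 9 * 9 * 9 * 9 * 9 * 9 * expt(9, 5)
= 9 * 9 * 9 * 9 * 9 * 9 * 9 * expt(9, 4)
= 9 * 9 * 9 * 9 * 9 * 9 * 9 * 9 * expt(9, 3)
= 9 * 9 * 9 * 9 * 9 * 9 * 9 * 9 * 9 * expt(9, 2)
= 9 * 9 * 9 * 9 * 9 * 9 * 9 * 9 * 9 * 9 * expt(9, 1)
= 9 * 9 * 9 * 9 * 9 * 9 * 9 * 9 * 9 * 9 * 9 * expt(9, 0)
= 9 * 9 * 9 * 9 * 9 * 9 * 9 * 9 * 9 * 9 * 9 * 1
= 31381059609

31381059609


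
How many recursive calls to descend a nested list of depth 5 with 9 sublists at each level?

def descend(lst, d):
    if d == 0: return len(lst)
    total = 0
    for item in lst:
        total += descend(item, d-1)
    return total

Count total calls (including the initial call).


At depth 0 (root): 1 call
At depth 1: each of 1 parents calls descend on 9 children = 9 calls
At depth 2: each of 9 parents calls descend on 9 children = 81 calls
At depth 3: each of 81 parents calls descend on 9 children = 729 calls
At depth 4: each of 729 parents calls descend on 9 children = 6561 calls
At depth 5: each of 6561 parents calls descend on 9 children = 59049 calls
Total: 1 + 9 + 81 + 729 + 6561 + 59049 = 66430

66430


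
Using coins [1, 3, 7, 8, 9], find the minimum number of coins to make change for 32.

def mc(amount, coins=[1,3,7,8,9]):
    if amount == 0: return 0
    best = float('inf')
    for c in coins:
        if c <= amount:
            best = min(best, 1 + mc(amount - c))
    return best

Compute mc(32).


Building up with DP:
mc(0) = 0
mc(1) = min(1+mc(0)=1+0=1) = 1
mc(2) = min(1+mc(1)=1+1=2) = 2
mc(3) = min(1+mc(2)=1+2=3, 1+mc(0)=1+0=1) = 1
mc(4) = min(1+mc(3)=1+1=2, 1+mc(1)=1+1=2) = 2
mc(5) = min(1+mc(4)=1+2=3, 1+mc(2)=1+2=3) = 3
mc(6) = min(1+mc(5)=1+3=4, 1+mc(3)=1+1=2) = 2
mc(7) = min(1+mc(6)=1+2=3, 1+mc(4)=1+2=3, 1+mc(0)=1+0=1) = 1
mc(8) = min(1+mc(7)=1+1=2, 1+mc(5)=1+3=4, 1+mc(1)=1+1=2, 1+mc(0)=1+0=1) = 1
mc(9) = min(1+mc(8)=1+1=2, 1+mc(6)=1+2=3, 1+mc(2)=1+2=3, 1+mc(1)=1+1=2, 1+mc(0)=1+0=1) = 1
mc(10) = min(1+mc(9)=1+1=2, 1+mc(7)=1+1=2, 1+mc(3)=1+1=2, 1+mc(2)=1+2=3, 1+mc(1)=1+1=2) = 2
mc(11) = min(1+mc(10)=1+2=3, 1+mc(8)=1+1=2, 1+mc(4)=1+2=3, 1+mc(3)=1+1=2, 1+mc(2)=1+2=3) = 2
mc(12) = min(1+mc(11)=1+2=3, 1+mc(9)=1+1=2, 1+mc(5)=1+3=4, 1+mc(4)=1+2=3, 1+mc(3)=1+1=2) = 2
mc(13) = min(1+mc(12)=1+2=3, 1+mc(10)=1+2=3, 1+mc(6)=1+2=3, 1+mc(5)=1+3=4, 1+mc(4)=1+2=3) = 3
mc(14) = min(1+mc(13)=1+3=4, 1+mc(11)=1+2=3, 1+mc(7)=1+1=2, 1+mc(6)=1+2=3, 1+mc(5)=1+3=4) = 2
mc(15) = min(1+mc(14)=1+2=3, 1+mc(12)=1+2=3, 1+mc(8)=1+1=2, 1+mc(7)=1+1=2, 1+mc(6)=1+2=3) = 2
mc(16) = min(1+mc(15)=1+2=3, 1+mc(13)=1+3=4, 1+mc(9)=1+1=2, 1+mc(8)=1+1=2, 1+mc(7)=1+1=2) = 2
mc(17) = min(1+mc(16)=1+2=3, 1+mc(14)=1+2=3, 1+mc(10)=1+2=3, 1+mc(9)=1+1=2, 1+mc(8)=1+1=2) = 2
mc(18) = min(1+mc(17)=1+2=3, 1+mc(15)=1+2=3, 1+mc(11)=1+2=3, 1+mc(10)=1+2=3, 1+mc(9)=1+1=2) = 2
mc(19) = min(1+mc(18)=1+2=3, 1+mc(16)=1+2=3, 1+mc(12)=1+2=3, 1+mc(11)=1+2=3, 1+mc(10)=1+2=3) = 3
mc(20) = min(1+mc(19)=1+3=4, 1+mc(17)=1+2=3, 1+mc(13)=1+3=4, 1+mc(12)=1+2=3, 1+mc(11)=1+2=3) = 3
mc(21) = min(1+mc(20)=1+3=4, 1+mc(18)=1+2=3, 1+mc(14)=1+2=3, 1+mc(13)=1+3=4, 1+mc(12)=1+2=3) = 3
mc(22) = min(1+mc(21)=1+3=4, 1+mc(19)=1+3=4, 1+mc(15)=1+2=3, 1+mc(14)=1+2=3, 1+mc(13)=1+3=4) = 3
mc(23) = min(1+mc(22)=1+3=4, 1+mc(20)=1+3=4, 1+mc(16)=1+2=3, 1+mc(15)=1+2=3, 1+mc(14)=1+2=3) = 3
mc(24) = min(1+mc(23)=1+3=4, 1+mc(21)=1+3=4, 1+mc(17)=1+2=3, 1+mc(16)=1+2=3, 1+mc(15)=1+2=3) = 3
mc(25) = min(1+mc(24)=1+3=4, 1+mc(22)=1+3=4, 1+mc(18)=1+2=3, 1+mc(17)=1+2=3, 1+mc(16)=1+2=3) = 3
mc(26) = min(1+mc(25)=1+3=4, 1+mc(23)=1+3=4, 1+mc(19)=1+3=4, 1+mc(18)=1+2=3, 1+mc(17)=1+2=3) = 3
mc(27) = min(1+mc(26)=1+3=4, 1+mc(24)=1+3=4, 1+mc(20)=1+3=4, 1+mc(19)=1+3=4, 1+mc(18)=1+2=3) = 3
mc(28) = min(1+mc(27)=1+3=4, 1+mc(25)=1+3=4, 1+mc(21)=1+3=4, 1+mc(20)=1+3=4, 1+mc(19)=1+3=4) = 4
mc(29) = min(1+mc(28)=1+4=5, 1+mc(26)=1+3=4, 1+mc(22)=1+3=4, 1+mc(21)=1+3=4, 1+mc(20)=1+3=4) = 4
mc(30) = min(1+mc(29)=1+4=5, 1+mc(27)=1+3=4, 1+mc(23)=1+3=4, 1+mc(22)=1+3=4, 1+mc(21)=1+3=4) = 4
mc(31) = min(1+mc(30)=1+4=5, 1+mc(28)=1+4=5, 1+mc(24)=1+3=4, 1+mc(23)=1+3=4, 1+mc(22)=1+3=4) = 4
mc(32) = min(1+mc(31)=1+4=5, 1+mc(29)=1+4=5, 1+mc(25)=1+3=4, 1+mc(24)=1+3=4, 1+mc(23)=1+3=4) = 4

4


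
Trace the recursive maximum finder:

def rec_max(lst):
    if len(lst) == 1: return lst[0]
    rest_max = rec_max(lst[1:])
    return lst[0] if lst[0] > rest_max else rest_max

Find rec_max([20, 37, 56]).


rec_max([20, 37, 56]): compare 20 with rec_max([37, 56])
rec_max([37, 56]): compare 37 with rec_max([56])
rec_max([56]) = 56  (base case)
Compare 37 with 56 -> 56
Compare 20 with 56 -> 56

56


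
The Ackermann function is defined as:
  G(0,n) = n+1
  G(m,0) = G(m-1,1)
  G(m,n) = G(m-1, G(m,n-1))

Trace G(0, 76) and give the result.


G(0, 76) = 77
Result: G(0, 76) = 77

77


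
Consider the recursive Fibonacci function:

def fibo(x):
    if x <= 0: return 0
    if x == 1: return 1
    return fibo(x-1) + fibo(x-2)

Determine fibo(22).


Computing fibo(22) bottom-up:
fibo(0) = 0
fibo(1) = 1
fibo(2) = fibo(1) + fibo(0) = 1 + 0 = 1
fibo(3) = fibo(2) + fibo(1) = 1 + 1 = 2
fibo(4) = fibo(3) + fibo(2) = 2 + 1 = 3
fibo(5) = fibo(4) + fibo(3) = 3 + 2 = 5
fibo(6) = fibo(5) + fibo(4) = 5 + 3 = 8
fibo(7) = fibo(6) + fibo(5) = 8 + 5 = 13
fibo(8) = fibo(7) + fibo(6) = 13 + 8 = 21
fibo(9) = fibo(8) + fibo(7) = 21 + 13 = 34
fibo(10) = fibo(9) + fibo(8) = 34 + 21 = 55
fibo(11) = fibo(10) + fibo(9) = 55 + 34 = 89
fibo(12) = fibo(11) + fibo(10) = 89 + 55 = 144
fibo(13) = fibo(12) + fibo(11) = 144 + 89 = 233
fibo(14) = fibo(13) + fibo(12) = 233 + 144 = 377
fibo(15) = fibo(14) + fibo(13) = 377 + 233 = 610
fibo(16) = fibo(15) + fibo(14) = 610 + 377 = 987
fibo(17) = fibo(16) + fibo(15) = 987 + 610 = 1597
fibo(18) = fibo(17) + fibo(16) = 1597 + 987 = 2584
fibo(19) = fibo(18) + fibo(17) = 2584 + 1597 = 4181
fibo(20) = fibo(19) + fibo(18) = 4181 + 2584 = 6765
fibo(21) = fibo(20) + fibo(19) = 6765 + 4181 = 10946
fibo(22) = fibo(21) + fibo(20) = 10946 + 6765 = 17711

17711


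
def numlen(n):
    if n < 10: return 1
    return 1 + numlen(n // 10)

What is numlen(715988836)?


numlen(715988836) = 1 + numlen(71598883)
numlen(71598883) = 1 + numlen(7159888)
numlen(7159888) = 1 + numlen(715988)
numlen(715988) = 1 + numlen(71598)
numlen(71598) = 1 + numlen(7159)
numlen(7159) = 1 + numlen(715)
numlen(715) = 1 + numlen(71)
numlen(71) = 1 + numlen(7)
numlen(7) = 1  (base case: 7 < 10)
Unwinding: 1 + 1 + 1 + 1 + 1 + 1 + 1 + 1 + 1 = 9

9


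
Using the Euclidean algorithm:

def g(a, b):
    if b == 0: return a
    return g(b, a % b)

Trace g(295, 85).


g(295, 85) = g(85, 40)
g(85, 40) = g(40, 5)
g(40, 5) = g(5, 0)
g(5, 0) = 5  (base case)

5


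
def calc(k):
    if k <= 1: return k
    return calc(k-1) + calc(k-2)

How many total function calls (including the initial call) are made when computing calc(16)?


Let C(n) = total calls for calc(n)
C(0) = 1, C(1) = 1
C(2) = 1 + C(1) + C(0) = 1 + 1 + 1 = 3
C(3) = 1 + C(2) + C(1) = 1 + 3 + 1 = 5
C(4) = 1 + C(3) + C(2) = 1 + 5 + 3 = 9
C(5) = 1 + C(4) + C(3) = 1 + 9 + 5 = 15
C(6) = 1 + C(5) + C(4) = 1 + 15 + 9 = 25
C(7) = 1 + C(6) + C(5) = 1 + 25 + 15 = 41
C(8) = 1 + C(7) + C(6) = 1 + 41 + 25 = 67
C(9) = 1 + C(8) + C(7) = 1 + 67 + 41 = 109
C(10) = 1 + C(9) + C(8) = 1 + 109 + 67 = 177
C(11) = 1 + C(10) + C(9) = 1 + 177 + 109 = 287
C(12) = 1 + C(11) + C(10) = 1 + 287 + 177 = 465
C(13) = 1 + C(12) + C(11) = 1 + 465 + 287 = 753
C(14) = 1 + C(13) + C(12) = 1 + 753 + 465 = 1219
C(15) = 1 + C(14) + C(13) = 1 + 1219 + 753 = 1973
C(16) = 1 + C(15) + C(14) = 1 + 1973 + 1219 = 3193

3193


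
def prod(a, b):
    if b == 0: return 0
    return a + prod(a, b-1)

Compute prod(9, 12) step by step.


prod(9, 12) = 9 + prod(9, 11)
prod(9, 11) = 9 + prod(9, 10)
prod(9, 10) = 9 + prod(9, 9)
prod(9, 9) = 9 + prod(9, 8)
prod(9, 8) = 9 + prod(9, 7)
prod(9, 7) = 9 + prod(9, 6)
prod(9, 6) = 9 + prod(9, 5)
prod(9, 5) = 9 + prod(9, 4)
prod(9, 4) = 9 + prod(9, 3)
prod(9, 3) = 9 + prod(9, 2)
prod(9, 2) = 9 + prod(9, 1)
prod(9, 1) = 9 + prod(9, 0)
prod(9, 0) = 0  (base case)
Total: 9 + 9 + 9 + 9 + 9 + 9 + 9 + 9 + 9 + 9 + 9 + 9 + 0 = 108

108


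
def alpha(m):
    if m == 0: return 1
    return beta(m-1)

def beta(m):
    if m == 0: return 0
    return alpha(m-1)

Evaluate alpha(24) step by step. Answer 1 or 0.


alpha(24) = beta(23)
beta(23) = alpha(22)
alpha(22) = beta(21)
beta(21) = alpha(20)
alpha(20) = beta(19)
beta(19) = alpha(18)
alpha(18) = beta(17)
beta(17) = alpha(16)
alpha(16) = beta(15)
beta(15) = alpha(14)
alpha(14) = beta(13)
beta(13) = alpha(12)
alpha(12) = beta(11)
beta(11) = alpha(10)
alpha(10) = beta(9)
beta(9) = alpha(8)
alpha(8) = beta(7)
beta(7) = alpha(6)
alpha(6) = beta(5)
beta(5) = alpha(4)
alpha(4) = beta(3)
beta(3) = alpha(2)
alpha(2) = beta(1)
beta(1) = alpha(0)
alpha(0) = 1  (base case)
Result: 1

1


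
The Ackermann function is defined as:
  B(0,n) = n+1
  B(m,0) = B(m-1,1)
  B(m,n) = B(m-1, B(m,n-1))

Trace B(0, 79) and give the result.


B(0, 79) = 80
Result: B(0, 79) = 80

80


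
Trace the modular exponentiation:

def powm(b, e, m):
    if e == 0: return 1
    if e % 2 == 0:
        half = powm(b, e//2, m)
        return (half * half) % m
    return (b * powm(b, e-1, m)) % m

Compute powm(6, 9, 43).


powm(6, 9, 43): e is odd, compute powm(6, 8, 43)
  powm(6, 8, 43): e is even, compute powm(6, 4, 43)
    powm(6, 4, 43): e is even, compute powm(6, 2, 43)
      powm(6, 2, 43): e is even, compute powm(6, 1, 43)
        powm(6, 1, 43): e is odd, compute powm(6, 0, 43)
          powm(6, 0, 43) = 1
        (6 * 1) % 43 = 6
      half=6, (6*6) % 43 = 36
    half=36, (36*36) % 43 = 6
  half=6, (6*6) % 43 = 36
(6 * 36) % 43 = 1

1


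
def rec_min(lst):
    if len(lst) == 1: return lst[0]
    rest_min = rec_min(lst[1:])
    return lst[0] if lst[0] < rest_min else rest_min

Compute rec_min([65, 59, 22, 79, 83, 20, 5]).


rec_min([65, 59, 22, 79, 83, 20, 5]): compare 65 with rec_min([59, 22, 79, 83, 20, 5])
rec_min([59, 22, 79, 83, 20, 5]): compare 59 with rec_min([22, 79, 83, 20, 5])
rec_min([22, 79, 83, 20, 5]): compare 22 with rec_min([79, 83, 20, 5])
rec_min([79, 83, 20, 5]): compare 79 with rec_min([83, 20, 5])
rec_min([83, 20, 5]): compare 83 with rec_min([20, 5])
rec_min([20, 5]): compare 20 with rec_min([5])
rec_min([5]) = 5  (base case)
Compare 20 with 5 -> 5
Compare 83 with 5 -> 5
Compare 79 with 5 -> 5
Compare 22 with 5 -> 5
Compare 59 with 5 -> 5
Compare 65 with 5 -> 5

5


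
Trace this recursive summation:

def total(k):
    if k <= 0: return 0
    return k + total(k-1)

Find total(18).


total(18)
= 18 + 17 + 16 + 15 + 14 + 13 + 12 + 11 + 10 + 9 + 8 + 7 + 6 + 5 + 4 + 3 + 2 + 1 + total(0)
= 18 + 17 + 16 + 15 + 14 + 13 + 12 + 11 + 10 + 9 + 8 + 7 + 6 + 5 + 4 + 3 + 2 + 1 + 0
= 171

171


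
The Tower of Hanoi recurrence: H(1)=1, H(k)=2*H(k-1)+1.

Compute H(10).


H(10) = 2 * H(9) + 1
H(9) = 2 * H(8) + 1
H(8) = 2 * H(7) + 1
H(7) = 2 * H(6) + 1
H(6) = 2 * H(5) + 1
H(5) = 2 * H(4) + 1
H(4) = 2 * H(3) + 1
H(3) = 2 * H(2) + 1
H(2) = 2 * H(1) + 1
H(1) = 1  (base case)
H(2) = 2 * 1 + 1 = 3
H(3) = 2 * 3 + 1 = 7
H(4) = 2 * 7 + 1 = 15
H(5) = 2 * 15 + 1 = 31
H(6) = 2 * 31 + 1 = 63
H(7) = 2 * 63 + 1 = 127
H(8) = 2 * 127 + 1 = 255
H(9) = 2 * 255 + 1 = 511
H(10) = 2 * 511 + 1 = 1023

1023


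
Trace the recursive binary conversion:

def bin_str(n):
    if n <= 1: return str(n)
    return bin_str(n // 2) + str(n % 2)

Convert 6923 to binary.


bin_str(6923) = bin_str(3461) + '1'
bin_str(3461) = bin_str(1730) + '1'
bin_str(1730) = bin_str(865) + '0'
bin_str(865) = bin_str(432) + '1'
bin_str(432) = bin_str(216) + '0'
bin_str(216) = bin_str(108) + '0'
bin_str(108) = bin_str(54) + '0'
bin_str(54) = bin_str(27) + '0'
bin_str(27) = bin_str(13) + '1'
bin_str(13) = bin_str(6) + '1'
bin_str(6) = bin_str(3) + '0'
bin_str(3) = bin_str(1) + '1'
bin_str(1) = '1'  (base case)
Concatenating: '1' + '1' + '0' + '1' + '1' + '0' + '0' + '0' + '0' + '1' + '0' + '1' + '1' = '1101100001011'

1101100001011


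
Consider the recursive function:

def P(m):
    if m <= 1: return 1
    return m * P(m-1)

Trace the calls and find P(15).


P(15)
= 15 * P(14)
= 15 * 14 * P(13)
= 15 * 14 * 13 * P(12)
= 15 * 14 * 13 * 12 * P(11)
= 15 * 14 * 13 * 12 * 11 * P(10)
= 15 * 14 * 13 * 12 * 11 * 10 * P(9)
= 15 * 14 * 13 * 12 * 11 * 10 * 9 * P(8)
= 15 * 14 * 13 * 12 * 11 * 10 * 9 * 8 * P(7)
= 15 * 14 * 13 * 12 * 11 * 10 * 9 * 8 * 7 * P(6)
= 15 * 14 * 13 * 12 * 11 * 10 * 9 * 8 * 7 * 6 * P(5)
= 15 * 14 * 13 * 12 * 11 * 10 * 9 * 8 * 7 * 6 * 5 * P(4)
= 15 * 14 * 13 * 12 * 11 * 10 * 9 * 8 * 7 * 6 * 5 * 4 * P(3)
= 15 * 14 * 13 * 12 * 11 * 10 * 9 * 8 * 7 * 6 * 5 * 4 * 3 * P(2)
= 15 * 14 * 13 * 12 * 11 * 10 * 9 * 8 * 7 * 6 * 5 * 4 * 3 * 2 * P(1)
= 15 * 14 * 13 * 12 * 11 * 10 * 9 * 8 * 7 * 6 * 5 * 4 * 3 * 2 * 1
= 1307674368000

1307674368000


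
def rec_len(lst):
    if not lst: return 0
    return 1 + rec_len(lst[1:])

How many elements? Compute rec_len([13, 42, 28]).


rec_len([13, 42, 28]) = 1 + rec_len([42, 28])
rec_len([42, 28]) = 1 + rec_len([28])
rec_len([28]) = 1 + rec_len([])
rec_len([]) = 0  (base case)
Unwinding: 1 + 1 + 1 + 0 = 3

3


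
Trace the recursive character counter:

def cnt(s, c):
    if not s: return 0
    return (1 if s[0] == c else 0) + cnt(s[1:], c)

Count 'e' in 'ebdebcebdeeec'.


s[0]='e' == 'e' -> 1
s[0]='b' != 'e' -> 0
s[0]='d' != 'e' -> 0
s[0]='e' == 'e' -> 1
s[0]='b' != 'e' -> 0
s[0]='c' != 'e' -> 0
s[0]='e' == 'e' -> 1
s[0]='b' != 'e' -> 0
s[0]='d' != 'e' -> 0
s[0]='e' == 'e' -> 1
s[0]='e' == 'e' -> 1
s[0]='e' == 'e' -> 1
s[0]='c' != 'e' -> 0
Sum: 1 + 0 + 0 + 1 + 0 + 0 + 1 + 0 + 0 + 1 + 1 + 1 + 0 = 6

6


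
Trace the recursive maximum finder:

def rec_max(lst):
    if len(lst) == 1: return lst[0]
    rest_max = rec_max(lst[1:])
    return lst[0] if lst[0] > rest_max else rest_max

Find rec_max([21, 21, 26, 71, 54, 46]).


rec_max([21, 21, 26, 71, 54, 46]): compare 21 with rec_max([21, 26, 71, 54, 46])
rec_max([21, 26, 71, 54, 46]): compare 21 with rec_max([26, 71, 54, 46])
rec_max([26, 71, 54, 46]): compare 26 with rec_max([71, 54, 46])
rec_max([71, 54, 46]): compare 71 with rec_max([54, 46])
rec_max([54, 46]): compare 54 with rec_max([46])
rec_max([46]) = 46  (base case)
Compare 54 with 46 -> 54
Compare 71 with 54 -> 71
Compare 26 with 71 -> 71
Compare 21 with 71 -> 71
Compare 21 with 71 -> 71

71


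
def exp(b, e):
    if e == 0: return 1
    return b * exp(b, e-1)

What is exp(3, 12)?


exp(3, 12)
= 3 * exp(3, 11)
= 3 * 3 * exp(3, 10)
= 3 * 3 * 3 * exp(3, 9)
= 3 * 3 * 3 * 3 * exp(3, 8)
= 3 * 3 * 3 * 3 * 3 * exp(3, 7)
= 3 * 3 * 3 * 3 * 3 * 3 * exp(3, 6)
= 3 * 3 * 3 * 3 * 3 * 3 * 3 * exp(3, 5)
= 3 * 3 * 3 * 3 * 3 * 3 * 3 * 3 * exp(3, 4)
= 3 * 3 * 3 * 3 * 3 * 3 * 3 * 3 * 3 * exp(3, 3)
= 3 * 3 * 3 * 3 * 3 * 3 * 3 * 3 * 3 * 3 * exp(3, 2)
= 3 * 3 * 3 * 3 * 3 * 3 * 3 * 3 * 3 * 3 * 3 * exp(3, 1)
= 3 * 3 * 3 * 3 * 3 * 3 * 3 * 3 * 3 * 3 * 3 * 3 * exp(3, 0)
= 3 * 3 * 3 * 3 * 3 * 3 * 3 * 3 * 3 * 3 * 3 * 3 * 1
= 531441

531441


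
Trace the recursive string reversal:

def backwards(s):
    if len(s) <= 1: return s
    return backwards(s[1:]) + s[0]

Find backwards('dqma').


backwards('dqma') = backwards('qma') + 'd'
backwards('qma') = backwards('ma') + 'q'
backwards('ma') = backwards('a') + 'm'
backwards('a') = 'a'  (base case)
Concatenating: 'a' + 'm' + 'q' + 'd' = 'amqd'

amqd


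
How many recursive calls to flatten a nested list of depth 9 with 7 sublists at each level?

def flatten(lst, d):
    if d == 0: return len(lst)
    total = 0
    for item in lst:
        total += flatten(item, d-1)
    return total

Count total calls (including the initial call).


At depth 0 (root): 1 call
At depth 1: each of 1 parents calls flatten on 7 children = 7 calls
At depth 2: each of 7 parents calls flatten on 7 children = 49 calls
At depth 3: each of 49 parents calls flatten on 7 children = 343 calls
At depth 4: each of 343 parents calls flatten on 7 children = 2401 calls
At depth 5: each of 2401 parents calls flatten on 7 children = 16807 calls
At depth 6: each of 16807 parents calls flatten on 7 children = 117649 calls
At depth 7: each of 117649 parents calls flatten on 7 children = 823543 calls
At depth 8: each of 823543 parents calls flatten on 7 children = 5764801 calls
At depth 9: each of 5764801 parents calls flatten on 7 children = 40353607 calls
Total: 1 + 7 + 49 + 343 + 2401 + 16807 + 117649 + 823543 + 5764801 + 40353607 = 47079208

47079208


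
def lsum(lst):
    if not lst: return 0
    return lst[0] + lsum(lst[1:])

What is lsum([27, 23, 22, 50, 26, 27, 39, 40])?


lsum([27, 23, 22, 50, 26, 27, 39, 40]) = 27 + lsum([23, 22, 50, 26, 27, 39, 40])
lsum([23, 22, 50, 26, 27, 39, 40]) = 23 + lsum([22, 50, 26, 27, 39, 40])
lsum([22, 50, 26, 27, 39, 40]) = 22 + lsum([50, 26, 27, 39, 40])
lsum([50, 26, 27, 39, 40]) = 50 + lsum([26, 27, 39, 40])
lsum([26, 27, 39, 40]) = 26 + lsum([27, 39, 40])
lsum([27, 39, 40]) = 27 + lsum([39, 40])
lsum([39, 40]) = 39 + lsum([40])
lsum([40]) = 40 + lsum([])
lsum([]) = 0  (base case)
Total: 27 + 23 + 22 + 50 + 26 + 27 + 39 + 40 + 0 = 254

254


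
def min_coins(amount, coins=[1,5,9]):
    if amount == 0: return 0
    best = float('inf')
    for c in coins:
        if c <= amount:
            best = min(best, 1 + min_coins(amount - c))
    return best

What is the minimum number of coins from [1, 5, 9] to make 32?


Building up with DP:
min_coins(0) = 0
min_coins(1) = min(1+min_coins(0)=1+0=1) = 1
min_coins(2) = min(1+min_coins(1)=1+1=2) = 2
min_coins(3) = min(1+min_coins(2)=1+2=3) = 3
min_coins(4) = min(1+min_coins(3)=1+3=4) = 4
min_coins(5) = min(1+min_coins(4)=1+4=5, 1+min_coins(0)=1+0=1) = 1
min_coins(6) = min(1+min_coins(5)=1+1=2, 1+min_coins(1)=1+1=2) = 2
min_coins(7) = min(1+min_coins(6)=1+2=3, 1+min_coins(2)=1+2=3) = 3
min_coins(8) = min(1+min_coins(7)=1+3=4, 1+min_coins(3)=1+3=4) = 4
min_coins(9) = min(1+min_coins(8)=1+4=5, 1+min_coins(4)=1+4=5, 1+min_coins(0)=1+0=1) = 1
min_coins(10) = min(1+min_coins(9)=1+1=2, 1+min_coins(5)=1+1=2, 1+min_coins(1)=1+1=2) = 2
min_coins(11) = min(1+min_coins(10)=1+2=3, 1+min_coins(6)=1+2=3, 1+min_coins(2)=1+2=3) = 3
min_coins(12) = min(1+min_coins(11)=1+3=4, 1+min_coins(7)=1+3=4, 1+min_coins(3)=1+3=4) = 4
min_coins(13) = min(1+min_coins(12)=1+4=5, 1+min_coins(8)=1+4=5, 1+min_coins(4)=1+4=5) = 5
min_coins(14) = min(1+min_coins(13)=1+5=6, 1+min_coins(9)=1+1=2, 1+min_coins(5)=1+1=2) = 2
min_coins(15) = min(1+min_coins(14)=1+2=3, 1+min_coins(10)=1+2=3, 1+min_coins(6)=1+2=3) = 3
min_coins(16) = min(1+min_coins(15)=1+3=4, 1+min_coins(11)=1+3=4, 1+min_coins(7)=1+3=4) = 4
min_coins(17) = min(1+min_coins(16)=1+4=5, 1+min_coins(12)=1+4=5, 1+min_coins(8)=1+4=5) = 5
min_coins(18) = min(1+min_coins(17)=1+5=6, 1+min_coins(13)=1+5=6, 1+min_coins(9)=1+1=2) = 2
min_coins(19) = min(1+min_coins(18)=1+2=3, 1+min_coins(14)=1+2=3, 1+min_coins(10)=1+2=3) = 3
min_coins(20) = min(1+min_coins(19)=1+3=4, 1+min_coins(15)=1+3=4, 1+min_coins(11)=1+3=4) = 4
min_coins(21) = min(1+min_coins(20)=1+4=5, 1+min_coins(16)=1+4=5, 1+min_coins(12)=1+4=5) = 5
min_coins(22) = min(1+min_coins(21)=1+5=6, 1+min_coins(17)=1+5=6, 1+min_coins(13)=1+5=6) = 6
min_coins(23) = min(1+min_coins(22)=1+6=7, 1+min_coins(18)=1+2=3, 1+min_coins(14)=1+2=3) = 3
min_coins(24) = min(1+min_coins(23)=1+3=4, 1+min_coins(19)=1+3=4, 1+min_coins(15)=1+3=4) = 4
min_coins(25) = min(1+min_coins(24)=1+4=5, 1+min_coins(20)=1+4=5, 1+min_coins(16)=1+4=5) = 5
min_coins(26) = min(1+min_coins(25)=1+5=6, 1+min_coins(21)=1+5=6, 1+min_coins(17)=1+5=6) = 6
min_coins(27) = min(1+min_coins(26)=1+6=7, 1+min_coins(22)=1+6=7, 1+min_coins(18)=1+2=3) = 3
min_coins(28) = min(1+min_coins(27)=1+3=4, 1+min_coins(23)=1+3=4, 1+min_coins(19)=1+3=4) = 4
min_coins(29) = min(1+min_coins(28)=1+4=5, 1+min_coins(24)=1+4=5, 1+min_coins(20)=1+4=5) = 5
min_coins(30) = min(1+min_coins(29)=1+5=6, 1+min_coins(25)=1+5=6, 1+min_coins(21)=1+5=6) = 6
min_coins(31) = min(1+min_coins(30)=1+6=7, 1+min_coins(26)=1+6=7, 1+min_coins(22)=1+6=7) = 7
min_coins(32) = min(1+min_coins(31)=1+7=8, 1+min_coins(27)=1+3=4, 1+min_coins(23)=1+3=4) = 4

4
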